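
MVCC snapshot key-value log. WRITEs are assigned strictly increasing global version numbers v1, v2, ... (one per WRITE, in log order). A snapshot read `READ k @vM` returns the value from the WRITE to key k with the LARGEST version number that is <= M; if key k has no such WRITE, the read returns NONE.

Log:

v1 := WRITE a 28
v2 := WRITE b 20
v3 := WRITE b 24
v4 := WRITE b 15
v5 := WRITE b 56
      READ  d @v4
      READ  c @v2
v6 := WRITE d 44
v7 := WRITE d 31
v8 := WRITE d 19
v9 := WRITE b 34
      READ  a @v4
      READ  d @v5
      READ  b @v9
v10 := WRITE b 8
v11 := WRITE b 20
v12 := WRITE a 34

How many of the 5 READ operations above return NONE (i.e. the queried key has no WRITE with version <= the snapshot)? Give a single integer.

Answer: 3

Derivation:
v1: WRITE a=28  (a history now [(1, 28)])
v2: WRITE b=20  (b history now [(2, 20)])
v3: WRITE b=24  (b history now [(2, 20), (3, 24)])
v4: WRITE b=15  (b history now [(2, 20), (3, 24), (4, 15)])
v5: WRITE b=56  (b history now [(2, 20), (3, 24), (4, 15), (5, 56)])
READ d @v4: history=[] -> no version <= 4 -> NONE
READ c @v2: history=[] -> no version <= 2 -> NONE
v6: WRITE d=44  (d history now [(6, 44)])
v7: WRITE d=31  (d history now [(6, 44), (7, 31)])
v8: WRITE d=19  (d history now [(6, 44), (7, 31), (8, 19)])
v9: WRITE b=34  (b history now [(2, 20), (3, 24), (4, 15), (5, 56), (9, 34)])
READ a @v4: history=[(1, 28)] -> pick v1 -> 28
READ d @v5: history=[(6, 44), (7, 31), (8, 19)] -> no version <= 5 -> NONE
READ b @v9: history=[(2, 20), (3, 24), (4, 15), (5, 56), (9, 34)] -> pick v9 -> 34
v10: WRITE b=8  (b history now [(2, 20), (3, 24), (4, 15), (5, 56), (9, 34), (10, 8)])
v11: WRITE b=20  (b history now [(2, 20), (3, 24), (4, 15), (5, 56), (9, 34), (10, 8), (11, 20)])
v12: WRITE a=34  (a history now [(1, 28), (12, 34)])
Read results in order: ['NONE', 'NONE', '28', 'NONE', '34']
NONE count = 3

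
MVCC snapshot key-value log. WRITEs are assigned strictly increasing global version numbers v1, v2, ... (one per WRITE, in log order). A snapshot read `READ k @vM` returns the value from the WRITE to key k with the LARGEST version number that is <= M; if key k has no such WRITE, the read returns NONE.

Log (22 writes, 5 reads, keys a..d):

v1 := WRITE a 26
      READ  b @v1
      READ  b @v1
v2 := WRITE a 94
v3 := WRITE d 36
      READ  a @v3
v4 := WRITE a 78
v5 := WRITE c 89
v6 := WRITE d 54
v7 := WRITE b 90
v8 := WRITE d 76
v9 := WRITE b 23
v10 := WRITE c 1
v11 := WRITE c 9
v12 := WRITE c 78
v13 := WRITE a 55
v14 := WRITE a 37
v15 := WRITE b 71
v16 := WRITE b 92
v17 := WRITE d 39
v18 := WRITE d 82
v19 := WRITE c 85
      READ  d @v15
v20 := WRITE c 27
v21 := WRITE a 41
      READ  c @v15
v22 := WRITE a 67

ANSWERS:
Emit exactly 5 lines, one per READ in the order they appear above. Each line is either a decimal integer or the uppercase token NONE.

v1: WRITE a=26  (a history now [(1, 26)])
READ b @v1: history=[] -> no version <= 1 -> NONE
READ b @v1: history=[] -> no version <= 1 -> NONE
v2: WRITE a=94  (a history now [(1, 26), (2, 94)])
v3: WRITE d=36  (d history now [(3, 36)])
READ a @v3: history=[(1, 26), (2, 94)] -> pick v2 -> 94
v4: WRITE a=78  (a history now [(1, 26), (2, 94), (4, 78)])
v5: WRITE c=89  (c history now [(5, 89)])
v6: WRITE d=54  (d history now [(3, 36), (6, 54)])
v7: WRITE b=90  (b history now [(7, 90)])
v8: WRITE d=76  (d history now [(3, 36), (6, 54), (8, 76)])
v9: WRITE b=23  (b history now [(7, 90), (9, 23)])
v10: WRITE c=1  (c history now [(5, 89), (10, 1)])
v11: WRITE c=9  (c history now [(5, 89), (10, 1), (11, 9)])
v12: WRITE c=78  (c history now [(5, 89), (10, 1), (11, 9), (12, 78)])
v13: WRITE a=55  (a history now [(1, 26), (2, 94), (4, 78), (13, 55)])
v14: WRITE a=37  (a history now [(1, 26), (2, 94), (4, 78), (13, 55), (14, 37)])
v15: WRITE b=71  (b history now [(7, 90), (9, 23), (15, 71)])
v16: WRITE b=92  (b history now [(7, 90), (9, 23), (15, 71), (16, 92)])
v17: WRITE d=39  (d history now [(3, 36), (6, 54), (8, 76), (17, 39)])
v18: WRITE d=82  (d history now [(3, 36), (6, 54), (8, 76), (17, 39), (18, 82)])
v19: WRITE c=85  (c history now [(5, 89), (10, 1), (11, 9), (12, 78), (19, 85)])
READ d @v15: history=[(3, 36), (6, 54), (8, 76), (17, 39), (18, 82)] -> pick v8 -> 76
v20: WRITE c=27  (c history now [(5, 89), (10, 1), (11, 9), (12, 78), (19, 85), (20, 27)])
v21: WRITE a=41  (a history now [(1, 26), (2, 94), (4, 78), (13, 55), (14, 37), (21, 41)])
READ c @v15: history=[(5, 89), (10, 1), (11, 9), (12, 78), (19, 85), (20, 27)] -> pick v12 -> 78
v22: WRITE a=67  (a history now [(1, 26), (2, 94), (4, 78), (13, 55), (14, 37), (21, 41), (22, 67)])

Answer: NONE
NONE
94
76
78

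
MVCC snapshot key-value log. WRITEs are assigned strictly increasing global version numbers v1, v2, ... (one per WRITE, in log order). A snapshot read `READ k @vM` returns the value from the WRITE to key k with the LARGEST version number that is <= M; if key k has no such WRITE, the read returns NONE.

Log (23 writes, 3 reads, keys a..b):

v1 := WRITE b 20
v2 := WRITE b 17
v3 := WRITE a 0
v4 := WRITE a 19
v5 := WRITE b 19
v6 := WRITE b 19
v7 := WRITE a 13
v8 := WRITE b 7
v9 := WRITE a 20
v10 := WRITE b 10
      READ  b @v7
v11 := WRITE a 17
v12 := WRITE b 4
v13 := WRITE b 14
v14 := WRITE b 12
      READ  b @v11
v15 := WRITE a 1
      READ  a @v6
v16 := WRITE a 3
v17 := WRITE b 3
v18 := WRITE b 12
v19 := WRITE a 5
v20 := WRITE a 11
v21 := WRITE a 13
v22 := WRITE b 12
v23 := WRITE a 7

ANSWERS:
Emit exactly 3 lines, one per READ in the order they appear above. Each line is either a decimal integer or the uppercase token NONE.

v1: WRITE b=20  (b history now [(1, 20)])
v2: WRITE b=17  (b history now [(1, 20), (2, 17)])
v3: WRITE a=0  (a history now [(3, 0)])
v4: WRITE a=19  (a history now [(3, 0), (4, 19)])
v5: WRITE b=19  (b history now [(1, 20), (2, 17), (5, 19)])
v6: WRITE b=19  (b history now [(1, 20), (2, 17), (5, 19), (6, 19)])
v7: WRITE a=13  (a history now [(3, 0), (4, 19), (7, 13)])
v8: WRITE b=7  (b history now [(1, 20), (2, 17), (5, 19), (6, 19), (8, 7)])
v9: WRITE a=20  (a history now [(3, 0), (4, 19), (7, 13), (9, 20)])
v10: WRITE b=10  (b history now [(1, 20), (2, 17), (5, 19), (6, 19), (8, 7), (10, 10)])
READ b @v7: history=[(1, 20), (2, 17), (5, 19), (6, 19), (8, 7), (10, 10)] -> pick v6 -> 19
v11: WRITE a=17  (a history now [(3, 0), (4, 19), (7, 13), (9, 20), (11, 17)])
v12: WRITE b=4  (b history now [(1, 20), (2, 17), (5, 19), (6, 19), (8, 7), (10, 10), (12, 4)])
v13: WRITE b=14  (b history now [(1, 20), (2, 17), (5, 19), (6, 19), (8, 7), (10, 10), (12, 4), (13, 14)])
v14: WRITE b=12  (b history now [(1, 20), (2, 17), (5, 19), (6, 19), (8, 7), (10, 10), (12, 4), (13, 14), (14, 12)])
READ b @v11: history=[(1, 20), (2, 17), (5, 19), (6, 19), (8, 7), (10, 10), (12, 4), (13, 14), (14, 12)] -> pick v10 -> 10
v15: WRITE a=1  (a history now [(3, 0), (4, 19), (7, 13), (9, 20), (11, 17), (15, 1)])
READ a @v6: history=[(3, 0), (4, 19), (7, 13), (9, 20), (11, 17), (15, 1)] -> pick v4 -> 19
v16: WRITE a=3  (a history now [(3, 0), (4, 19), (7, 13), (9, 20), (11, 17), (15, 1), (16, 3)])
v17: WRITE b=3  (b history now [(1, 20), (2, 17), (5, 19), (6, 19), (8, 7), (10, 10), (12, 4), (13, 14), (14, 12), (17, 3)])
v18: WRITE b=12  (b history now [(1, 20), (2, 17), (5, 19), (6, 19), (8, 7), (10, 10), (12, 4), (13, 14), (14, 12), (17, 3), (18, 12)])
v19: WRITE a=5  (a history now [(3, 0), (4, 19), (7, 13), (9, 20), (11, 17), (15, 1), (16, 3), (19, 5)])
v20: WRITE a=11  (a history now [(3, 0), (4, 19), (7, 13), (9, 20), (11, 17), (15, 1), (16, 3), (19, 5), (20, 11)])
v21: WRITE a=13  (a history now [(3, 0), (4, 19), (7, 13), (9, 20), (11, 17), (15, 1), (16, 3), (19, 5), (20, 11), (21, 13)])
v22: WRITE b=12  (b history now [(1, 20), (2, 17), (5, 19), (6, 19), (8, 7), (10, 10), (12, 4), (13, 14), (14, 12), (17, 3), (18, 12), (22, 12)])
v23: WRITE a=7  (a history now [(3, 0), (4, 19), (7, 13), (9, 20), (11, 17), (15, 1), (16, 3), (19, 5), (20, 11), (21, 13), (23, 7)])

Answer: 19
10
19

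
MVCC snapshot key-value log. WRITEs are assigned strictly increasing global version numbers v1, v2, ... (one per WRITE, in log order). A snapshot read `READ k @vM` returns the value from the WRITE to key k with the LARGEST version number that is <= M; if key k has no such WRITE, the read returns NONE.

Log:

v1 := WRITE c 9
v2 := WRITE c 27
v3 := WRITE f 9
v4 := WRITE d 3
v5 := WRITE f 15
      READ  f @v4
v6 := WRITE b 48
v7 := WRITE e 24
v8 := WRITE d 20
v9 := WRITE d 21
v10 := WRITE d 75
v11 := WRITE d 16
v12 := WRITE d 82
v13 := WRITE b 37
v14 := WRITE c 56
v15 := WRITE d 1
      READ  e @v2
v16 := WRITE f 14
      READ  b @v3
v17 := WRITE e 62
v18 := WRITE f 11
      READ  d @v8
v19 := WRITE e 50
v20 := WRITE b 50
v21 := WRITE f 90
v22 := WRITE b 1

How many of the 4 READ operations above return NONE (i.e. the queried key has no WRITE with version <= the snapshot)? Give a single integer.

v1: WRITE c=9  (c history now [(1, 9)])
v2: WRITE c=27  (c history now [(1, 9), (2, 27)])
v3: WRITE f=9  (f history now [(3, 9)])
v4: WRITE d=3  (d history now [(4, 3)])
v5: WRITE f=15  (f history now [(3, 9), (5, 15)])
READ f @v4: history=[(3, 9), (5, 15)] -> pick v3 -> 9
v6: WRITE b=48  (b history now [(6, 48)])
v7: WRITE e=24  (e history now [(7, 24)])
v8: WRITE d=20  (d history now [(4, 3), (8, 20)])
v9: WRITE d=21  (d history now [(4, 3), (8, 20), (9, 21)])
v10: WRITE d=75  (d history now [(4, 3), (8, 20), (9, 21), (10, 75)])
v11: WRITE d=16  (d history now [(4, 3), (8, 20), (9, 21), (10, 75), (11, 16)])
v12: WRITE d=82  (d history now [(4, 3), (8, 20), (9, 21), (10, 75), (11, 16), (12, 82)])
v13: WRITE b=37  (b history now [(6, 48), (13, 37)])
v14: WRITE c=56  (c history now [(1, 9), (2, 27), (14, 56)])
v15: WRITE d=1  (d history now [(4, 3), (8, 20), (9, 21), (10, 75), (11, 16), (12, 82), (15, 1)])
READ e @v2: history=[(7, 24)] -> no version <= 2 -> NONE
v16: WRITE f=14  (f history now [(3, 9), (5, 15), (16, 14)])
READ b @v3: history=[(6, 48), (13, 37)] -> no version <= 3 -> NONE
v17: WRITE e=62  (e history now [(7, 24), (17, 62)])
v18: WRITE f=11  (f history now [(3, 9), (5, 15), (16, 14), (18, 11)])
READ d @v8: history=[(4, 3), (8, 20), (9, 21), (10, 75), (11, 16), (12, 82), (15, 1)] -> pick v8 -> 20
v19: WRITE e=50  (e history now [(7, 24), (17, 62), (19, 50)])
v20: WRITE b=50  (b history now [(6, 48), (13, 37), (20, 50)])
v21: WRITE f=90  (f history now [(3, 9), (5, 15), (16, 14), (18, 11), (21, 90)])
v22: WRITE b=1  (b history now [(6, 48), (13, 37), (20, 50), (22, 1)])
Read results in order: ['9', 'NONE', 'NONE', '20']
NONE count = 2

Answer: 2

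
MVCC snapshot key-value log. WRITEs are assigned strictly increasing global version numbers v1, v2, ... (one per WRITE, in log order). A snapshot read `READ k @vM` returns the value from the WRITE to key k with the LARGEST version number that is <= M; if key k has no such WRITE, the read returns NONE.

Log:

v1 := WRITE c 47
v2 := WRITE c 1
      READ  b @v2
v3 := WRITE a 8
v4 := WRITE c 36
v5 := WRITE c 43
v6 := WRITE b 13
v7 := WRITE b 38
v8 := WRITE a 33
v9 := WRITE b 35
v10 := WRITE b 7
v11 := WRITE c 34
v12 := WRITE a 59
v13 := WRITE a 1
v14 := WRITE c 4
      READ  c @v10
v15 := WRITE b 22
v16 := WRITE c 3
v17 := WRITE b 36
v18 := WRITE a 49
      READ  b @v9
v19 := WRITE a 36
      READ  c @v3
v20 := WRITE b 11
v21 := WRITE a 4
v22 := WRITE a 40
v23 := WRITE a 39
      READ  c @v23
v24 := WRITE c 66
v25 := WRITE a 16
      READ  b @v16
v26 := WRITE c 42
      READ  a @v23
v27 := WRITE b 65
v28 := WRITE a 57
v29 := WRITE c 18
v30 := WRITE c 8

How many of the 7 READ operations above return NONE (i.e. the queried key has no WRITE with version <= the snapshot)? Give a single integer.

Answer: 1

Derivation:
v1: WRITE c=47  (c history now [(1, 47)])
v2: WRITE c=1  (c history now [(1, 47), (2, 1)])
READ b @v2: history=[] -> no version <= 2 -> NONE
v3: WRITE a=8  (a history now [(3, 8)])
v4: WRITE c=36  (c history now [(1, 47), (2, 1), (4, 36)])
v5: WRITE c=43  (c history now [(1, 47), (2, 1), (4, 36), (5, 43)])
v6: WRITE b=13  (b history now [(6, 13)])
v7: WRITE b=38  (b history now [(6, 13), (7, 38)])
v8: WRITE a=33  (a history now [(3, 8), (8, 33)])
v9: WRITE b=35  (b history now [(6, 13), (7, 38), (9, 35)])
v10: WRITE b=7  (b history now [(6, 13), (7, 38), (9, 35), (10, 7)])
v11: WRITE c=34  (c history now [(1, 47), (2, 1), (4, 36), (5, 43), (11, 34)])
v12: WRITE a=59  (a history now [(3, 8), (8, 33), (12, 59)])
v13: WRITE a=1  (a history now [(3, 8), (8, 33), (12, 59), (13, 1)])
v14: WRITE c=4  (c history now [(1, 47), (2, 1), (4, 36), (5, 43), (11, 34), (14, 4)])
READ c @v10: history=[(1, 47), (2, 1), (4, 36), (5, 43), (11, 34), (14, 4)] -> pick v5 -> 43
v15: WRITE b=22  (b history now [(6, 13), (7, 38), (9, 35), (10, 7), (15, 22)])
v16: WRITE c=3  (c history now [(1, 47), (2, 1), (4, 36), (5, 43), (11, 34), (14, 4), (16, 3)])
v17: WRITE b=36  (b history now [(6, 13), (7, 38), (9, 35), (10, 7), (15, 22), (17, 36)])
v18: WRITE a=49  (a history now [(3, 8), (8, 33), (12, 59), (13, 1), (18, 49)])
READ b @v9: history=[(6, 13), (7, 38), (9, 35), (10, 7), (15, 22), (17, 36)] -> pick v9 -> 35
v19: WRITE a=36  (a history now [(3, 8), (8, 33), (12, 59), (13, 1), (18, 49), (19, 36)])
READ c @v3: history=[(1, 47), (2, 1), (4, 36), (5, 43), (11, 34), (14, 4), (16, 3)] -> pick v2 -> 1
v20: WRITE b=11  (b history now [(6, 13), (7, 38), (9, 35), (10, 7), (15, 22), (17, 36), (20, 11)])
v21: WRITE a=4  (a history now [(3, 8), (8, 33), (12, 59), (13, 1), (18, 49), (19, 36), (21, 4)])
v22: WRITE a=40  (a history now [(3, 8), (8, 33), (12, 59), (13, 1), (18, 49), (19, 36), (21, 4), (22, 40)])
v23: WRITE a=39  (a history now [(3, 8), (8, 33), (12, 59), (13, 1), (18, 49), (19, 36), (21, 4), (22, 40), (23, 39)])
READ c @v23: history=[(1, 47), (2, 1), (4, 36), (5, 43), (11, 34), (14, 4), (16, 3)] -> pick v16 -> 3
v24: WRITE c=66  (c history now [(1, 47), (2, 1), (4, 36), (5, 43), (11, 34), (14, 4), (16, 3), (24, 66)])
v25: WRITE a=16  (a history now [(3, 8), (8, 33), (12, 59), (13, 1), (18, 49), (19, 36), (21, 4), (22, 40), (23, 39), (25, 16)])
READ b @v16: history=[(6, 13), (7, 38), (9, 35), (10, 7), (15, 22), (17, 36), (20, 11)] -> pick v15 -> 22
v26: WRITE c=42  (c history now [(1, 47), (2, 1), (4, 36), (5, 43), (11, 34), (14, 4), (16, 3), (24, 66), (26, 42)])
READ a @v23: history=[(3, 8), (8, 33), (12, 59), (13, 1), (18, 49), (19, 36), (21, 4), (22, 40), (23, 39), (25, 16)] -> pick v23 -> 39
v27: WRITE b=65  (b history now [(6, 13), (7, 38), (9, 35), (10, 7), (15, 22), (17, 36), (20, 11), (27, 65)])
v28: WRITE a=57  (a history now [(3, 8), (8, 33), (12, 59), (13, 1), (18, 49), (19, 36), (21, 4), (22, 40), (23, 39), (25, 16), (28, 57)])
v29: WRITE c=18  (c history now [(1, 47), (2, 1), (4, 36), (5, 43), (11, 34), (14, 4), (16, 3), (24, 66), (26, 42), (29, 18)])
v30: WRITE c=8  (c history now [(1, 47), (2, 1), (4, 36), (5, 43), (11, 34), (14, 4), (16, 3), (24, 66), (26, 42), (29, 18), (30, 8)])
Read results in order: ['NONE', '43', '35', '1', '3', '22', '39']
NONE count = 1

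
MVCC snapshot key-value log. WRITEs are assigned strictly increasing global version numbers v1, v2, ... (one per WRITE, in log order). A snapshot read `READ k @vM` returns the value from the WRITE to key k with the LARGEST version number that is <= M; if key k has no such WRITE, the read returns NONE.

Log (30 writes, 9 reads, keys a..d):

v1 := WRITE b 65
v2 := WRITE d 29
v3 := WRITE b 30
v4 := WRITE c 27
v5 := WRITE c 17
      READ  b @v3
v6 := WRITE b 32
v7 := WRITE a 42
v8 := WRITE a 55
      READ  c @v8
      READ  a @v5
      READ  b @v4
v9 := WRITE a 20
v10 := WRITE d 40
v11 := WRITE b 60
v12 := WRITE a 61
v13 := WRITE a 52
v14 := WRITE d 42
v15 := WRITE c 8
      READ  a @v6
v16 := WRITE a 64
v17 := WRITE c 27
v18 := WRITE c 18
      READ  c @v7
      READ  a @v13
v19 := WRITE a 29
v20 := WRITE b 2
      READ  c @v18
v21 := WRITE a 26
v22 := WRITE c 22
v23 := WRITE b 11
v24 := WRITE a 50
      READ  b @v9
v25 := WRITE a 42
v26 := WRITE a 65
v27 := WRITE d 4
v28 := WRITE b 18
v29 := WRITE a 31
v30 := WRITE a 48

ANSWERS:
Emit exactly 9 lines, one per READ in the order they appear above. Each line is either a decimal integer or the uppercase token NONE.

v1: WRITE b=65  (b history now [(1, 65)])
v2: WRITE d=29  (d history now [(2, 29)])
v3: WRITE b=30  (b history now [(1, 65), (3, 30)])
v4: WRITE c=27  (c history now [(4, 27)])
v5: WRITE c=17  (c history now [(4, 27), (5, 17)])
READ b @v3: history=[(1, 65), (3, 30)] -> pick v3 -> 30
v6: WRITE b=32  (b history now [(1, 65), (3, 30), (6, 32)])
v7: WRITE a=42  (a history now [(7, 42)])
v8: WRITE a=55  (a history now [(7, 42), (8, 55)])
READ c @v8: history=[(4, 27), (5, 17)] -> pick v5 -> 17
READ a @v5: history=[(7, 42), (8, 55)] -> no version <= 5 -> NONE
READ b @v4: history=[(1, 65), (3, 30), (6, 32)] -> pick v3 -> 30
v9: WRITE a=20  (a history now [(7, 42), (8, 55), (9, 20)])
v10: WRITE d=40  (d history now [(2, 29), (10, 40)])
v11: WRITE b=60  (b history now [(1, 65), (3, 30), (6, 32), (11, 60)])
v12: WRITE a=61  (a history now [(7, 42), (8, 55), (9, 20), (12, 61)])
v13: WRITE a=52  (a history now [(7, 42), (8, 55), (9, 20), (12, 61), (13, 52)])
v14: WRITE d=42  (d history now [(2, 29), (10, 40), (14, 42)])
v15: WRITE c=8  (c history now [(4, 27), (5, 17), (15, 8)])
READ a @v6: history=[(7, 42), (8, 55), (9, 20), (12, 61), (13, 52)] -> no version <= 6 -> NONE
v16: WRITE a=64  (a history now [(7, 42), (8, 55), (9, 20), (12, 61), (13, 52), (16, 64)])
v17: WRITE c=27  (c history now [(4, 27), (5, 17), (15, 8), (17, 27)])
v18: WRITE c=18  (c history now [(4, 27), (5, 17), (15, 8), (17, 27), (18, 18)])
READ c @v7: history=[(4, 27), (5, 17), (15, 8), (17, 27), (18, 18)] -> pick v5 -> 17
READ a @v13: history=[(7, 42), (8, 55), (9, 20), (12, 61), (13, 52), (16, 64)] -> pick v13 -> 52
v19: WRITE a=29  (a history now [(7, 42), (8, 55), (9, 20), (12, 61), (13, 52), (16, 64), (19, 29)])
v20: WRITE b=2  (b history now [(1, 65), (3, 30), (6, 32), (11, 60), (20, 2)])
READ c @v18: history=[(4, 27), (5, 17), (15, 8), (17, 27), (18, 18)] -> pick v18 -> 18
v21: WRITE a=26  (a history now [(7, 42), (8, 55), (9, 20), (12, 61), (13, 52), (16, 64), (19, 29), (21, 26)])
v22: WRITE c=22  (c history now [(4, 27), (5, 17), (15, 8), (17, 27), (18, 18), (22, 22)])
v23: WRITE b=11  (b history now [(1, 65), (3, 30), (6, 32), (11, 60), (20, 2), (23, 11)])
v24: WRITE a=50  (a history now [(7, 42), (8, 55), (9, 20), (12, 61), (13, 52), (16, 64), (19, 29), (21, 26), (24, 50)])
READ b @v9: history=[(1, 65), (3, 30), (6, 32), (11, 60), (20, 2), (23, 11)] -> pick v6 -> 32
v25: WRITE a=42  (a history now [(7, 42), (8, 55), (9, 20), (12, 61), (13, 52), (16, 64), (19, 29), (21, 26), (24, 50), (25, 42)])
v26: WRITE a=65  (a history now [(7, 42), (8, 55), (9, 20), (12, 61), (13, 52), (16, 64), (19, 29), (21, 26), (24, 50), (25, 42), (26, 65)])
v27: WRITE d=4  (d history now [(2, 29), (10, 40), (14, 42), (27, 4)])
v28: WRITE b=18  (b history now [(1, 65), (3, 30), (6, 32), (11, 60), (20, 2), (23, 11), (28, 18)])
v29: WRITE a=31  (a history now [(7, 42), (8, 55), (9, 20), (12, 61), (13, 52), (16, 64), (19, 29), (21, 26), (24, 50), (25, 42), (26, 65), (29, 31)])
v30: WRITE a=48  (a history now [(7, 42), (8, 55), (9, 20), (12, 61), (13, 52), (16, 64), (19, 29), (21, 26), (24, 50), (25, 42), (26, 65), (29, 31), (30, 48)])

Answer: 30
17
NONE
30
NONE
17
52
18
32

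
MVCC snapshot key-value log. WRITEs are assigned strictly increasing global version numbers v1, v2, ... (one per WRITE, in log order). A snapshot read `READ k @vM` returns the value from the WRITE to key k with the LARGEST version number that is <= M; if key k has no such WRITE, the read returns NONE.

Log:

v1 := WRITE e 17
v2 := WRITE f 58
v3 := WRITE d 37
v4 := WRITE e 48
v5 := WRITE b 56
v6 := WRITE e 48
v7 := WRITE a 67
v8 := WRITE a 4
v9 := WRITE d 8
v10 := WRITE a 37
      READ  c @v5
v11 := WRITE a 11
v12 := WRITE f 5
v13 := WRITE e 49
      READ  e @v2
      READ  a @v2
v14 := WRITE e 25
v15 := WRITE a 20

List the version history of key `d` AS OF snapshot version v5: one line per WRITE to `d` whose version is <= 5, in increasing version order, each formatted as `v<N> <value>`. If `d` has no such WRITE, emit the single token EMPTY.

Scan writes for key=d with version <= 5:
  v1 WRITE e 17 -> skip
  v2 WRITE f 58 -> skip
  v3 WRITE d 37 -> keep
  v4 WRITE e 48 -> skip
  v5 WRITE b 56 -> skip
  v6 WRITE e 48 -> skip
  v7 WRITE a 67 -> skip
  v8 WRITE a 4 -> skip
  v9 WRITE d 8 -> drop (> snap)
  v10 WRITE a 37 -> skip
  v11 WRITE a 11 -> skip
  v12 WRITE f 5 -> skip
  v13 WRITE e 49 -> skip
  v14 WRITE e 25 -> skip
  v15 WRITE a 20 -> skip
Collected: [(3, 37)]

Answer: v3 37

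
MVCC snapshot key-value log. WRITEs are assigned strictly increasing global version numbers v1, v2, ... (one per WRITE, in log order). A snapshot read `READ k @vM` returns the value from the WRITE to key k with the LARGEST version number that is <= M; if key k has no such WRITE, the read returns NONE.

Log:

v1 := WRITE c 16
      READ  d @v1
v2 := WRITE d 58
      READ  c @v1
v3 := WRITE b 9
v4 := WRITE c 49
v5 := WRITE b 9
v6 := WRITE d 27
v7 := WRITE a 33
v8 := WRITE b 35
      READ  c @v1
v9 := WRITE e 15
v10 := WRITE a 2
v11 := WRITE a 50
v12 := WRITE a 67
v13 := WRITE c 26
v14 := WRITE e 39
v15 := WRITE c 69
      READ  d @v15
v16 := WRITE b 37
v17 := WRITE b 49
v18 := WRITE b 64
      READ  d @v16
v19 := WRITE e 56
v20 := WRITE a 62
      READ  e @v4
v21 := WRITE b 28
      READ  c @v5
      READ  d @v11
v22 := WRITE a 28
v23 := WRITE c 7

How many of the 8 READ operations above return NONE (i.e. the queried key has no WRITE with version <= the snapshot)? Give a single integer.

Answer: 2

Derivation:
v1: WRITE c=16  (c history now [(1, 16)])
READ d @v1: history=[] -> no version <= 1 -> NONE
v2: WRITE d=58  (d history now [(2, 58)])
READ c @v1: history=[(1, 16)] -> pick v1 -> 16
v3: WRITE b=9  (b history now [(3, 9)])
v4: WRITE c=49  (c history now [(1, 16), (4, 49)])
v5: WRITE b=9  (b history now [(3, 9), (5, 9)])
v6: WRITE d=27  (d history now [(2, 58), (6, 27)])
v7: WRITE a=33  (a history now [(7, 33)])
v8: WRITE b=35  (b history now [(3, 9), (5, 9), (8, 35)])
READ c @v1: history=[(1, 16), (4, 49)] -> pick v1 -> 16
v9: WRITE e=15  (e history now [(9, 15)])
v10: WRITE a=2  (a history now [(7, 33), (10, 2)])
v11: WRITE a=50  (a history now [(7, 33), (10, 2), (11, 50)])
v12: WRITE a=67  (a history now [(7, 33), (10, 2), (11, 50), (12, 67)])
v13: WRITE c=26  (c history now [(1, 16), (4, 49), (13, 26)])
v14: WRITE e=39  (e history now [(9, 15), (14, 39)])
v15: WRITE c=69  (c history now [(1, 16), (4, 49), (13, 26), (15, 69)])
READ d @v15: history=[(2, 58), (6, 27)] -> pick v6 -> 27
v16: WRITE b=37  (b history now [(3, 9), (5, 9), (8, 35), (16, 37)])
v17: WRITE b=49  (b history now [(3, 9), (5, 9), (8, 35), (16, 37), (17, 49)])
v18: WRITE b=64  (b history now [(3, 9), (5, 9), (8, 35), (16, 37), (17, 49), (18, 64)])
READ d @v16: history=[(2, 58), (6, 27)] -> pick v6 -> 27
v19: WRITE e=56  (e history now [(9, 15), (14, 39), (19, 56)])
v20: WRITE a=62  (a history now [(7, 33), (10, 2), (11, 50), (12, 67), (20, 62)])
READ e @v4: history=[(9, 15), (14, 39), (19, 56)] -> no version <= 4 -> NONE
v21: WRITE b=28  (b history now [(3, 9), (5, 9), (8, 35), (16, 37), (17, 49), (18, 64), (21, 28)])
READ c @v5: history=[(1, 16), (4, 49), (13, 26), (15, 69)] -> pick v4 -> 49
READ d @v11: history=[(2, 58), (6, 27)] -> pick v6 -> 27
v22: WRITE a=28  (a history now [(7, 33), (10, 2), (11, 50), (12, 67), (20, 62), (22, 28)])
v23: WRITE c=7  (c history now [(1, 16), (4, 49), (13, 26), (15, 69), (23, 7)])
Read results in order: ['NONE', '16', '16', '27', '27', 'NONE', '49', '27']
NONE count = 2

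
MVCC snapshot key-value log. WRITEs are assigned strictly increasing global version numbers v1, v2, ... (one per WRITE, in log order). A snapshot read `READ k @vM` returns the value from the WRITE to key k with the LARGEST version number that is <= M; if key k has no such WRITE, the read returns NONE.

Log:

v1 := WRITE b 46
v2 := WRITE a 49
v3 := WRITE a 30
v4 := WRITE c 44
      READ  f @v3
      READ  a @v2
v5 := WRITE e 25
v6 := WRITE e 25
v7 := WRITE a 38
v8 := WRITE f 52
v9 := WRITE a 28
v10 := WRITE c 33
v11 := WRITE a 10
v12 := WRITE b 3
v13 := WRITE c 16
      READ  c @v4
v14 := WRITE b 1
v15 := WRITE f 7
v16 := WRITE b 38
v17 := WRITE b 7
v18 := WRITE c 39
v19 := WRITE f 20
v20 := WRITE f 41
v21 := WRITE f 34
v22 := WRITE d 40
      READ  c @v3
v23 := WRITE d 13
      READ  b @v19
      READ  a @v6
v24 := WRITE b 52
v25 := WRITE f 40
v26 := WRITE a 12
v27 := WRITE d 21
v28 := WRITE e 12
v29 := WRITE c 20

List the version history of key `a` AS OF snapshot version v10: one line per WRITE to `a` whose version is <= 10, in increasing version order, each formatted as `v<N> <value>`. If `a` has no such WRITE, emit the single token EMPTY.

Answer: v2 49
v3 30
v7 38
v9 28

Derivation:
Scan writes for key=a with version <= 10:
  v1 WRITE b 46 -> skip
  v2 WRITE a 49 -> keep
  v3 WRITE a 30 -> keep
  v4 WRITE c 44 -> skip
  v5 WRITE e 25 -> skip
  v6 WRITE e 25 -> skip
  v7 WRITE a 38 -> keep
  v8 WRITE f 52 -> skip
  v9 WRITE a 28 -> keep
  v10 WRITE c 33 -> skip
  v11 WRITE a 10 -> drop (> snap)
  v12 WRITE b 3 -> skip
  v13 WRITE c 16 -> skip
  v14 WRITE b 1 -> skip
  v15 WRITE f 7 -> skip
  v16 WRITE b 38 -> skip
  v17 WRITE b 7 -> skip
  v18 WRITE c 39 -> skip
  v19 WRITE f 20 -> skip
  v20 WRITE f 41 -> skip
  v21 WRITE f 34 -> skip
  v22 WRITE d 40 -> skip
  v23 WRITE d 13 -> skip
  v24 WRITE b 52 -> skip
  v25 WRITE f 40 -> skip
  v26 WRITE a 12 -> drop (> snap)
  v27 WRITE d 21 -> skip
  v28 WRITE e 12 -> skip
  v29 WRITE c 20 -> skip
Collected: [(2, 49), (3, 30), (7, 38), (9, 28)]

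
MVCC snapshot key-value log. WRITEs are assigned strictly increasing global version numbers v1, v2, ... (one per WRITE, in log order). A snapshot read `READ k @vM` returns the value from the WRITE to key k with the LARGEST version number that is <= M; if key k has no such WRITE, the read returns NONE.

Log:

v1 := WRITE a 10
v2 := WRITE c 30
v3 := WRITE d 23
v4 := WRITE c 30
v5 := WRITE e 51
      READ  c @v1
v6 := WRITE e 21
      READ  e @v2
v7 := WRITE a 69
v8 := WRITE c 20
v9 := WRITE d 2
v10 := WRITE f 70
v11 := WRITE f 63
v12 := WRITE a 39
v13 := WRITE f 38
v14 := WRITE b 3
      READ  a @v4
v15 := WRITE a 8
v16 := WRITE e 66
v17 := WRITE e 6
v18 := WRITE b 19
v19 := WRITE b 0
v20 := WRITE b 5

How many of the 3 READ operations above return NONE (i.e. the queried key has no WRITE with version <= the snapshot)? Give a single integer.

v1: WRITE a=10  (a history now [(1, 10)])
v2: WRITE c=30  (c history now [(2, 30)])
v3: WRITE d=23  (d history now [(3, 23)])
v4: WRITE c=30  (c history now [(2, 30), (4, 30)])
v5: WRITE e=51  (e history now [(5, 51)])
READ c @v1: history=[(2, 30), (4, 30)] -> no version <= 1 -> NONE
v6: WRITE e=21  (e history now [(5, 51), (6, 21)])
READ e @v2: history=[(5, 51), (6, 21)] -> no version <= 2 -> NONE
v7: WRITE a=69  (a history now [(1, 10), (7, 69)])
v8: WRITE c=20  (c history now [(2, 30), (4, 30), (8, 20)])
v9: WRITE d=2  (d history now [(3, 23), (9, 2)])
v10: WRITE f=70  (f history now [(10, 70)])
v11: WRITE f=63  (f history now [(10, 70), (11, 63)])
v12: WRITE a=39  (a history now [(1, 10), (7, 69), (12, 39)])
v13: WRITE f=38  (f history now [(10, 70), (11, 63), (13, 38)])
v14: WRITE b=3  (b history now [(14, 3)])
READ a @v4: history=[(1, 10), (7, 69), (12, 39)] -> pick v1 -> 10
v15: WRITE a=8  (a history now [(1, 10), (7, 69), (12, 39), (15, 8)])
v16: WRITE e=66  (e history now [(5, 51), (6, 21), (16, 66)])
v17: WRITE e=6  (e history now [(5, 51), (6, 21), (16, 66), (17, 6)])
v18: WRITE b=19  (b history now [(14, 3), (18, 19)])
v19: WRITE b=0  (b history now [(14, 3), (18, 19), (19, 0)])
v20: WRITE b=5  (b history now [(14, 3), (18, 19), (19, 0), (20, 5)])
Read results in order: ['NONE', 'NONE', '10']
NONE count = 2

Answer: 2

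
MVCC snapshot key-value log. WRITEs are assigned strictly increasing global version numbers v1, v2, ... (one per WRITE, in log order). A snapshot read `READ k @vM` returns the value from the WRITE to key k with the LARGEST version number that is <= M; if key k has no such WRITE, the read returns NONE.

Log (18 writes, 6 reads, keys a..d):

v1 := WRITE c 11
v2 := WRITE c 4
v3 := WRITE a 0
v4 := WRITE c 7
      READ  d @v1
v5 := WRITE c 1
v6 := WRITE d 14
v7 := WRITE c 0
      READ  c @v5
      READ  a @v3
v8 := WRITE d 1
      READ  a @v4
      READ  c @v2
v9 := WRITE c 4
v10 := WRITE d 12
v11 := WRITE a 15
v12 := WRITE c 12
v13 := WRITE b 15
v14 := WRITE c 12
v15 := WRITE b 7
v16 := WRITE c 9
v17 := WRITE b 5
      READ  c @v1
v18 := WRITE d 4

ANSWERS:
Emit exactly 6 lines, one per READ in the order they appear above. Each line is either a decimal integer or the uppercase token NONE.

Answer: NONE
1
0
0
4
11

Derivation:
v1: WRITE c=11  (c history now [(1, 11)])
v2: WRITE c=4  (c history now [(1, 11), (2, 4)])
v3: WRITE a=0  (a history now [(3, 0)])
v4: WRITE c=7  (c history now [(1, 11), (2, 4), (4, 7)])
READ d @v1: history=[] -> no version <= 1 -> NONE
v5: WRITE c=1  (c history now [(1, 11), (2, 4), (4, 7), (5, 1)])
v6: WRITE d=14  (d history now [(6, 14)])
v7: WRITE c=0  (c history now [(1, 11), (2, 4), (4, 7), (5, 1), (7, 0)])
READ c @v5: history=[(1, 11), (2, 4), (4, 7), (5, 1), (7, 0)] -> pick v5 -> 1
READ a @v3: history=[(3, 0)] -> pick v3 -> 0
v8: WRITE d=1  (d history now [(6, 14), (8, 1)])
READ a @v4: history=[(3, 0)] -> pick v3 -> 0
READ c @v2: history=[(1, 11), (2, 4), (4, 7), (5, 1), (7, 0)] -> pick v2 -> 4
v9: WRITE c=4  (c history now [(1, 11), (2, 4), (4, 7), (5, 1), (7, 0), (9, 4)])
v10: WRITE d=12  (d history now [(6, 14), (8, 1), (10, 12)])
v11: WRITE a=15  (a history now [(3, 0), (11, 15)])
v12: WRITE c=12  (c history now [(1, 11), (2, 4), (4, 7), (5, 1), (7, 0), (9, 4), (12, 12)])
v13: WRITE b=15  (b history now [(13, 15)])
v14: WRITE c=12  (c history now [(1, 11), (2, 4), (4, 7), (5, 1), (7, 0), (9, 4), (12, 12), (14, 12)])
v15: WRITE b=7  (b history now [(13, 15), (15, 7)])
v16: WRITE c=9  (c history now [(1, 11), (2, 4), (4, 7), (5, 1), (7, 0), (9, 4), (12, 12), (14, 12), (16, 9)])
v17: WRITE b=5  (b history now [(13, 15), (15, 7), (17, 5)])
READ c @v1: history=[(1, 11), (2, 4), (4, 7), (5, 1), (7, 0), (9, 4), (12, 12), (14, 12), (16, 9)] -> pick v1 -> 11
v18: WRITE d=4  (d history now [(6, 14), (8, 1), (10, 12), (18, 4)])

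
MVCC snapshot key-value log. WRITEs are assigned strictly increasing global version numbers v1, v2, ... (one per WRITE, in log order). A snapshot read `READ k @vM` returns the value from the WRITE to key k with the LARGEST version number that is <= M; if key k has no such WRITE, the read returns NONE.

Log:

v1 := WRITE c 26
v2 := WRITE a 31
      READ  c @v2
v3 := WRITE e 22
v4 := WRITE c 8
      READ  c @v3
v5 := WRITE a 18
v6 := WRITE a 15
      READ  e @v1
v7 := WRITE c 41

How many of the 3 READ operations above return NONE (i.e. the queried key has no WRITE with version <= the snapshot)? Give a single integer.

v1: WRITE c=26  (c history now [(1, 26)])
v2: WRITE a=31  (a history now [(2, 31)])
READ c @v2: history=[(1, 26)] -> pick v1 -> 26
v3: WRITE e=22  (e history now [(3, 22)])
v4: WRITE c=8  (c history now [(1, 26), (4, 8)])
READ c @v3: history=[(1, 26), (4, 8)] -> pick v1 -> 26
v5: WRITE a=18  (a history now [(2, 31), (5, 18)])
v6: WRITE a=15  (a history now [(2, 31), (5, 18), (6, 15)])
READ e @v1: history=[(3, 22)] -> no version <= 1 -> NONE
v7: WRITE c=41  (c history now [(1, 26), (4, 8), (7, 41)])
Read results in order: ['26', '26', 'NONE']
NONE count = 1

Answer: 1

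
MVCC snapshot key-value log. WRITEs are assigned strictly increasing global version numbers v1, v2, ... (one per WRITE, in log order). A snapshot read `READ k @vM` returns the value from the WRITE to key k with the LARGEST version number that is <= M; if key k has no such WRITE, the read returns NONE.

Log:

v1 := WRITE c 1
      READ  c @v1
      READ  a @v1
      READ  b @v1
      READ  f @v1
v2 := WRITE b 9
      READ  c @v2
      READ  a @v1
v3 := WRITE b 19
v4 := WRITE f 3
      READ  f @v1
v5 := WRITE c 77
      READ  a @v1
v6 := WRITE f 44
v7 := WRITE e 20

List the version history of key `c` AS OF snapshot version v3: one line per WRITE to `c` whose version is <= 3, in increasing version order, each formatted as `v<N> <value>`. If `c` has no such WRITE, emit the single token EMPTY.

Scan writes for key=c with version <= 3:
  v1 WRITE c 1 -> keep
  v2 WRITE b 9 -> skip
  v3 WRITE b 19 -> skip
  v4 WRITE f 3 -> skip
  v5 WRITE c 77 -> drop (> snap)
  v6 WRITE f 44 -> skip
  v7 WRITE e 20 -> skip
Collected: [(1, 1)]

Answer: v1 1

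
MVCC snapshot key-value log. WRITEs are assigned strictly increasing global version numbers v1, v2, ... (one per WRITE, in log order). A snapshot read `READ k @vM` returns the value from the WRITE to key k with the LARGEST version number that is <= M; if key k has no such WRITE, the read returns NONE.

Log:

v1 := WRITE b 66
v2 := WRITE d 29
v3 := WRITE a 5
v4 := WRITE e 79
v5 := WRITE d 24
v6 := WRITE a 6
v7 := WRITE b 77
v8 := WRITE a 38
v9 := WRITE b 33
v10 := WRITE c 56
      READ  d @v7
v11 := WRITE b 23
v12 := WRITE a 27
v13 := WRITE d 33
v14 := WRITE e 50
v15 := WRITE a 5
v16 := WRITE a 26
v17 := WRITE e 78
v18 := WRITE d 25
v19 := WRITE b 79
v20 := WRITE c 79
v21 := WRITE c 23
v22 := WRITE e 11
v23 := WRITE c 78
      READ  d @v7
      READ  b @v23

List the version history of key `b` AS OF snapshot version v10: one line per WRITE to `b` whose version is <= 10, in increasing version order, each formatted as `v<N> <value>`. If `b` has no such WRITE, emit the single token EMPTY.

Scan writes for key=b with version <= 10:
  v1 WRITE b 66 -> keep
  v2 WRITE d 29 -> skip
  v3 WRITE a 5 -> skip
  v4 WRITE e 79 -> skip
  v5 WRITE d 24 -> skip
  v6 WRITE a 6 -> skip
  v7 WRITE b 77 -> keep
  v8 WRITE a 38 -> skip
  v9 WRITE b 33 -> keep
  v10 WRITE c 56 -> skip
  v11 WRITE b 23 -> drop (> snap)
  v12 WRITE a 27 -> skip
  v13 WRITE d 33 -> skip
  v14 WRITE e 50 -> skip
  v15 WRITE a 5 -> skip
  v16 WRITE a 26 -> skip
  v17 WRITE e 78 -> skip
  v18 WRITE d 25 -> skip
  v19 WRITE b 79 -> drop (> snap)
  v20 WRITE c 79 -> skip
  v21 WRITE c 23 -> skip
  v22 WRITE e 11 -> skip
  v23 WRITE c 78 -> skip
Collected: [(1, 66), (7, 77), (9, 33)]

Answer: v1 66
v7 77
v9 33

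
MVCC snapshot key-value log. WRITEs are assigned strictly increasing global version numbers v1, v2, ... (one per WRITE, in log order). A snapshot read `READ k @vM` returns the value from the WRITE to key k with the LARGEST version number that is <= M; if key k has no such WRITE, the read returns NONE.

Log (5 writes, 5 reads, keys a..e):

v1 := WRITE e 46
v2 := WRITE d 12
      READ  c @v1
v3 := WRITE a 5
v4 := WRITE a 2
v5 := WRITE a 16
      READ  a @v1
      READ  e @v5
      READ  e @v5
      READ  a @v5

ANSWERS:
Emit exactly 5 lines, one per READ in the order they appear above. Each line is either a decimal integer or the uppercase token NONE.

v1: WRITE e=46  (e history now [(1, 46)])
v2: WRITE d=12  (d history now [(2, 12)])
READ c @v1: history=[] -> no version <= 1 -> NONE
v3: WRITE a=5  (a history now [(3, 5)])
v4: WRITE a=2  (a history now [(3, 5), (4, 2)])
v5: WRITE a=16  (a history now [(3, 5), (4, 2), (5, 16)])
READ a @v1: history=[(3, 5), (4, 2), (5, 16)] -> no version <= 1 -> NONE
READ e @v5: history=[(1, 46)] -> pick v1 -> 46
READ e @v5: history=[(1, 46)] -> pick v1 -> 46
READ a @v5: history=[(3, 5), (4, 2), (5, 16)] -> pick v5 -> 16

Answer: NONE
NONE
46
46
16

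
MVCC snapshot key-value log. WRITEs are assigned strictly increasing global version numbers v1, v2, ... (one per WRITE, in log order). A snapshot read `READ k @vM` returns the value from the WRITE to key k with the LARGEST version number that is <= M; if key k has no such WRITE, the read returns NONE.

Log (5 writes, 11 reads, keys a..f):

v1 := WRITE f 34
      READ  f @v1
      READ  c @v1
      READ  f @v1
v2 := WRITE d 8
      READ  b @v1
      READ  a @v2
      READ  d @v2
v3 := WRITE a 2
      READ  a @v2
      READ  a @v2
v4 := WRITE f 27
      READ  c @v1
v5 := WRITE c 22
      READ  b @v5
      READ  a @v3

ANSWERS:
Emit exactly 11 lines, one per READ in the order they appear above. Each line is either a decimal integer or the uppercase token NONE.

Answer: 34
NONE
34
NONE
NONE
8
NONE
NONE
NONE
NONE
2

Derivation:
v1: WRITE f=34  (f history now [(1, 34)])
READ f @v1: history=[(1, 34)] -> pick v1 -> 34
READ c @v1: history=[] -> no version <= 1 -> NONE
READ f @v1: history=[(1, 34)] -> pick v1 -> 34
v2: WRITE d=8  (d history now [(2, 8)])
READ b @v1: history=[] -> no version <= 1 -> NONE
READ a @v2: history=[] -> no version <= 2 -> NONE
READ d @v2: history=[(2, 8)] -> pick v2 -> 8
v3: WRITE a=2  (a history now [(3, 2)])
READ a @v2: history=[(3, 2)] -> no version <= 2 -> NONE
READ a @v2: history=[(3, 2)] -> no version <= 2 -> NONE
v4: WRITE f=27  (f history now [(1, 34), (4, 27)])
READ c @v1: history=[] -> no version <= 1 -> NONE
v5: WRITE c=22  (c history now [(5, 22)])
READ b @v5: history=[] -> no version <= 5 -> NONE
READ a @v3: history=[(3, 2)] -> pick v3 -> 2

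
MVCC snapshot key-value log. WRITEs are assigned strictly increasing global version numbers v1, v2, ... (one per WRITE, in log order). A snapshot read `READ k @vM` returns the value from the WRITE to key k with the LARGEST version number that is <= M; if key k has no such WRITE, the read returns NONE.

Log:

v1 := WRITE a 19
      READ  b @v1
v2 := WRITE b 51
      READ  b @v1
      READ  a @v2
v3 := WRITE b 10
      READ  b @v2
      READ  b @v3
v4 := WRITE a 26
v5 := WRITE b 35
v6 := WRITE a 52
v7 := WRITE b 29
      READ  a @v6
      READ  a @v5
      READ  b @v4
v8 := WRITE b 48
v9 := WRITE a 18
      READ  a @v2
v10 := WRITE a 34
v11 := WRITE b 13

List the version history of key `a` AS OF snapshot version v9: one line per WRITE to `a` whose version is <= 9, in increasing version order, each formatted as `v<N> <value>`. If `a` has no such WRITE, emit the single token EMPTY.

Scan writes for key=a with version <= 9:
  v1 WRITE a 19 -> keep
  v2 WRITE b 51 -> skip
  v3 WRITE b 10 -> skip
  v4 WRITE a 26 -> keep
  v5 WRITE b 35 -> skip
  v6 WRITE a 52 -> keep
  v7 WRITE b 29 -> skip
  v8 WRITE b 48 -> skip
  v9 WRITE a 18 -> keep
  v10 WRITE a 34 -> drop (> snap)
  v11 WRITE b 13 -> skip
Collected: [(1, 19), (4, 26), (6, 52), (9, 18)]

Answer: v1 19
v4 26
v6 52
v9 18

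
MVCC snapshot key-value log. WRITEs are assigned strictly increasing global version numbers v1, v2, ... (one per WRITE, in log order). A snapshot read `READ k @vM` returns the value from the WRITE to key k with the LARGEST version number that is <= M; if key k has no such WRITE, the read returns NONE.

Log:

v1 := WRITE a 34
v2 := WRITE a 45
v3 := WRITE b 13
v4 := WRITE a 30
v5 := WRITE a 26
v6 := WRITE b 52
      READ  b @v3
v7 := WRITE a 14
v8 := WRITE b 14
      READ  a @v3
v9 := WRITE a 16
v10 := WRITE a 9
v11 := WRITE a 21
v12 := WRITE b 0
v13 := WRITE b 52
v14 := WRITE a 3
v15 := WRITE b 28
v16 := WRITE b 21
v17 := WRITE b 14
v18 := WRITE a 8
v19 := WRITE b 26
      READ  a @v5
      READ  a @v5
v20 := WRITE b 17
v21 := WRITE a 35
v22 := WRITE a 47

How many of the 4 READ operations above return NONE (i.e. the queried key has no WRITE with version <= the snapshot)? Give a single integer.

Answer: 0

Derivation:
v1: WRITE a=34  (a history now [(1, 34)])
v2: WRITE a=45  (a history now [(1, 34), (2, 45)])
v3: WRITE b=13  (b history now [(3, 13)])
v4: WRITE a=30  (a history now [(1, 34), (2, 45), (4, 30)])
v5: WRITE a=26  (a history now [(1, 34), (2, 45), (4, 30), (5, 26)])
v6: WRITE b=52  (b history now [(3, 13), (6, 52)])
READ b @v3: history=[(3, 13), (6, 52)] -> pick v3 -> 13
v7: WRITE a=14  (a history now [(1, 34), (2, 45), (4, 30), (5, 26), (7, 14)])
v8: WRITE b=14  (b history now [(3, 13), (6, 52), (8, 14)])
READ a @v3: history=[(1, 34), (2, 45), (4, 30), (5, 26), (7, 14)] -> pick v2 -> 45
v9: WRITE a=16  (a history now [(1, 34), (2, 45), (4, 30), (5, 26), (7, 14), (9, 16)])
v10: WRITE a=9  (a history now [(1, 34), (2, 45), (4, 30), (5, 26), (7, 14), (9, 16), (10, 9)])
v11: WRITE a=21  (a history now [(1, 34), (2, 45), (4, 30), (5, 26), (7, 14), (9, 16), (10, 9), (11, 21)])
v12: WRITE b=0  (b history now [(3, 13), (6, 52), (8, 14), (12, 0)])
v13: WRITE b=52  (b history now [(3, 13), (6, 52), (8, 14), (12, 0), (13, 52)])
v14: WRITE a=3  (a history now [(1, 34), (2, 45), (4, 30), (5, 26), (7, 14), (9, 16), (10, 9), (11, 21), (14, 3)])
v15: WRITE b=28  (b history now [(3, 13), (6, 52), (8, 14), (12, 0), (13, 52), (15, 28)])
v16: WRITE b=21  (b history now [(3, 13), (6, 52), (8, 14), (12, 0), (13, 52), (15, 28), (16, 21)])
v17: WRITE b=14  (b history now [(3, 13), (6, 52), (8, 14), (12, 0), (13, 52), (15, 28), (16, 21), (17, 14)])
v18: WRITE a=8  (a history now [(1, 34), (2, 45), (4, 30), (5, 26), (7, 14), (9, 16), (10, 9), (11, 21), (14, 3), (18, 8)])
v19: WRITE b=26  (b history now [(3, 13), (6, 52), (8, 14), (12, 0), (13, 52), (15, 28), (16, 21), (17, 14), (19, 26)])
READ a @v5: history=[(1, 34), (2, 45), (4, 30), (5, 26), (7, 14), (9, 16), (10, 9), (11, 21), (14, 3), (18, 8)] -> pick v5 -> 26
READ a @v5: history=[(1, 34), (2, 45), (4, 30), (5, 26), (7, 14), (9, 16), (10, 9), (11, 21), (14, 3), (18, 8)] -> pick v5 -> 26
v20: WRITE b=17  (b history now [(3, 13), (6, 52), (8, 14), (12, 0), (13, 52), (15, 28), (16, 21), (17, 14), (19, 26), (20, 17)])
v21: WRITE a=35  (a history now [(1, 34), (2, 45), (4, 30), (5, 26), (7, 14), (9, 16), (10, 9), (11, 21), (14, 3), (18, 8), (21, 35)])
v22: WRITE a=47  (a history now [(1, 34), (2, 45), (4, 30), (5, 26), (7, 14), (9, 16), (10, 9), (11, 21), (14, 3), (18, 8), (21, 35), (22, 47)])
Read results in order: ['13', '45', '26', '26']
NONE count = 0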